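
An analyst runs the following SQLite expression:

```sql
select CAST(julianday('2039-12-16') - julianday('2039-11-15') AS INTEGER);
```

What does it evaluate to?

31

15 days remain in November 2039 after the 15th (30 − 15).
Then 16 days into December 2039.
Total: 15 + 16 = 31.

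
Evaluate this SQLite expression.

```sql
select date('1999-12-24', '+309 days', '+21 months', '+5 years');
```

Applying '+309 days' to 1999-12-24: counting 309 days forward gives 2000-10-28.
Adding +21 months to 2000-10-28 gives 2002-07-28.
Adding +5 years to 2002-07-28 gives 2007-07-28.

2007-07-28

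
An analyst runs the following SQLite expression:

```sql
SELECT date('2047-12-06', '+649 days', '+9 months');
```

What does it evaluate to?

2050-06-15

Applying '+649 days' to 2047-12-06: counting 649 days forward gives 2049-09-15.
Adding +9 months to 2049-09-15 gives 2050-06-15.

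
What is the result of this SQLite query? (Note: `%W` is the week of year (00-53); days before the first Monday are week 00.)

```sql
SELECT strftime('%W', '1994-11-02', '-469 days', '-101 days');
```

14

First apply '-469 days', '-101 days': 1994-11-02 → 1993-04-11.
1993-04-11 is a Sunday. SQLite's %W counts Mondays since the year started; the result is 14.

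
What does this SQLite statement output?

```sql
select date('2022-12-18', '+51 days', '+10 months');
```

Applying '+51 days' to 2022-12-18: counting 51 days forward gives 2023-02-07.
Adding +10 months to 2023-02-07 gives 2023-12-07.

2023-12-07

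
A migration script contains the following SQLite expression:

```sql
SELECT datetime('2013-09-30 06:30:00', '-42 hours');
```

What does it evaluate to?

-42 hours from 2013-09-30 06:30:00 is 2013-09-28 12:30:00 (crosses midnight).

2013-09-28 12:30:00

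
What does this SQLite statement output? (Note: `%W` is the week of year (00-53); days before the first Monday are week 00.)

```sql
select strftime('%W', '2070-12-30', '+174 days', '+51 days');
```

32

First apply '+174 days', '+51 days': 2070-12-30 → 2071-08-12.
2071-08-12 is a Wednesday. SQLite's %W counts Mondays since the year started; the result is 32.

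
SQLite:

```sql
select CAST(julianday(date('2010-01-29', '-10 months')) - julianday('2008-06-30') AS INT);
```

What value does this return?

Adding -10 months to 2010-01-29 gives 2009-03-29.
0 days remain in June 2008 after the 30th (30 − 30).
Full months from July 2008 through February 2009 contribute their day counts.
Then 29 days into March 2009.
Total: 0 + 31 + 31 + 30 + 31 + 30 + 31 + 31 + 28 + 29 = 272.

272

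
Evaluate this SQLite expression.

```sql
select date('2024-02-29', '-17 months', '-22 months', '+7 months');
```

Adding -17 months to 2024-02-29 gives 2022-09-29.
Adding -22 months to 2022-09-29 gives 2020-11-29.
Adding +7 months to 2020-11-29 gives 2021-06-29.

2021-06-29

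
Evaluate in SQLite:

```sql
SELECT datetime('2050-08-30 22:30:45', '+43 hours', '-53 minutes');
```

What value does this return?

+43 hours from 2050-08-30 22:30:45 is 2050-09-01 17:30:45 (crosses midnight).
-53 minutes from 2050-09-01 17:30:45 is 2050-09-01 16:37:45.

2050-09-01 16:37:45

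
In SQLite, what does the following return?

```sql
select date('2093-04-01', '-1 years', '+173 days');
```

2092-09-21

Adding -1 year to 2093-04-01 gives 2092-04-01.
Applying '+173 days' to 2092-04-01: counting 173 days forward gives 2092-09-21.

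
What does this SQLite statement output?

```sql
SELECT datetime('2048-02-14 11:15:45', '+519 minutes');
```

519 minutes = 8h 39m; +519 minutes from 2048-02-14 11:15:45 is 2048-02-14 19:54:45.

2048-02-14 19:54:45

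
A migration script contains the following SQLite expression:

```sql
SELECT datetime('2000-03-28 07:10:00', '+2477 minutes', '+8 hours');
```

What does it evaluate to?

2000-03-30 08:27:00

2477 minutes = 41h 17m; +2477 minutes from 2000-03-28 07:10:00 is 2000-03-30 00:27:00 (crosses midnight).
+8 hours from 2000-03-30 00:27:00 is 2000-03-30 08:27:00.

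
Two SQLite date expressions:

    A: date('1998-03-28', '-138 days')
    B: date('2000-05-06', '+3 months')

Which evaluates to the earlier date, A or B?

A = 1997-11-10.
B = 2000-08-06.
A is earlier.

A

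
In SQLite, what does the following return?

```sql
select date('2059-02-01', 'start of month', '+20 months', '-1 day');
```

2060-09-30

`start of month` rewinds 2059-02-01 to 2059-02-01.
Adding +20 months to 2059-02-01 gives 2060-10-01.
Going back 1 day from 2060-10-01 reaches 2060-09-30 (last day of September, 30 days).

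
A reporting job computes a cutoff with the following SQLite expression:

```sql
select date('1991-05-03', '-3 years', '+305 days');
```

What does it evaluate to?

Adding -3 years to 1991-05-03 gives 1988-05-03.
Applying '+305 days' to 1988-05-03: counting 305 days forward gives 1989-03-04.

1989-03-04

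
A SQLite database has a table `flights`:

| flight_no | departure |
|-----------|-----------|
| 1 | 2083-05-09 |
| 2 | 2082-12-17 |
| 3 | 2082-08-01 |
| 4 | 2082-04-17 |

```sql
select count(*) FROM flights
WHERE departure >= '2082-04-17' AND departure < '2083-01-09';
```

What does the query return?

3

Rows in [2082-04-17, 2083-01-09): 2082-12-17, 2082-08-01, 2082-04-17 → 3 rows.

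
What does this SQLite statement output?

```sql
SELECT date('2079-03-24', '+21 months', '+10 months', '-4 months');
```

Adding +21 months to 2079-03-24 gives 2080-12-24.
Adding +10 months to 2080-12-24 gives 2081-10-24.
Adding -4 months to 2081-10-24 gives 2081-06-24.

2081-06-24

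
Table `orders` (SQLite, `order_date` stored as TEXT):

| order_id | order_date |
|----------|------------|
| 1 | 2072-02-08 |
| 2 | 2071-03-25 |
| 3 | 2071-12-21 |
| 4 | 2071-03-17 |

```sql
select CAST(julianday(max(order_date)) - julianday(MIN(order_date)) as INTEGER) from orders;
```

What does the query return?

328

MIN = 2071-03-17, MAX = 2072-02-08.
14 days remain in March 2071 after the 17th (31 − 17).
Full months from April 2071 through January 2072 contribute their day counts.
Then 8 days into February 2072.
Total: 14 + 30 + 31 + 30 + 31 + 31 + 30 + 31 + 30 + 31 + 31 + 8 = 328.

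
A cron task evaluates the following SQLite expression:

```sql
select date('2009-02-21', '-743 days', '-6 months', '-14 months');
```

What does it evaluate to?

Applying '-743 days' to 2009-02-21: counting 743 days back gives 2007-02-09.
Adding -6 months to 2007-02-09 gives 2006-08-09.
Adding -14 months to 2006-08-09 gives 2005-06-09.

2005-06-09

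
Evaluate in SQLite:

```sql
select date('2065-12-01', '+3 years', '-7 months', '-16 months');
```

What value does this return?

2067-01-01

Adding +3 years to 2065-12-01 gives 2068-12-01.
Adding -7 months to 2068-12-01 gives 2068-05-01.
Adding -16 months to 2068-05-01 gives 2067-01-01.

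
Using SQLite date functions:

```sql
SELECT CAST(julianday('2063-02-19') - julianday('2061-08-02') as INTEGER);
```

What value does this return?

566

29 days remain in August 2061 after the 2nd (31 − 2).
Full months from September 2061 through January 2063 contribute their day counts.
Then 19 days into February 2063.
Total: 29 + 30 + 31 + 30 + 31 + 31 + 28 + 31 + 30 + 31 + 30 + 31 + 31 + 30 + 31 + 30 + 31 + 31 + 19 = 566.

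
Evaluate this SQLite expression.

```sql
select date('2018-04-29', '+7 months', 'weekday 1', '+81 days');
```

Adding +7 months to 2018-04-29 gives 2018-11-29.
`weekday 1` advances to the next Monday; 2018-11-29 is a Thursday, so it moves forward to 2018-12-03.
Applying '+81 days' to 2018-12-03: counting 81 days forward gives 2019-02-22.

2019-02-22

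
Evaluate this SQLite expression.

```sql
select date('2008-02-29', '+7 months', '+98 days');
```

2009-01-05

Adding +7 months to 2008-02-29 gives 2008-09-29.
Applying '+98 days' to 2008-09-29: counting 98 days forward gives 2009-01-05.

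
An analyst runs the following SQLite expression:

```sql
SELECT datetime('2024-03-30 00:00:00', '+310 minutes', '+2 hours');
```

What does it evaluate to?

310 minutes = 5h 10m; +310 minutes from 2024-03-30 00:00:00 is 2024-03-30 05:10:00.
+2 hours from 2024-03-30 05:10:00 is 2024-03-30 07:10:00.

2024-03-30 07:10:00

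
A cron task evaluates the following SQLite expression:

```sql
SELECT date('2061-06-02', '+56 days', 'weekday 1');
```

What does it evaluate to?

Applying '+56 days' to 2061-06-02: counting 56 days forward gives 2061-07-28.
`weekday 1` advances to the next Monday; 2061-07-28 is a Thursday, so it moves forward to 2061-08-01.

2061-08-01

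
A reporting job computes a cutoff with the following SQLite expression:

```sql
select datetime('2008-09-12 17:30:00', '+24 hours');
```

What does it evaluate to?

2008-09-13 17:30:00

+24 hours from 2008-09-12 17:30:00 is 2008-09-13 17:30:00 (crosses midnight).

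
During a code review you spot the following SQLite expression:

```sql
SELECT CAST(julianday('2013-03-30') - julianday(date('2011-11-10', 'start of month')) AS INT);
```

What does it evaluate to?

515

`start of month` rewinds 2011-11-10 to 2011-11-01.
29 days remain in November 2011 after the 1st (30 − 1).
Full months from December 2011 through February 2013 contribute their day counts.
Then 30 days into March 2013.
Total: 29 + 31 + 31 + 29 + 31 + 30 + 31 + 30 + 31 + 31 + 30 + 31 + 30 + 31 + 31 + 28 + 30 = 515.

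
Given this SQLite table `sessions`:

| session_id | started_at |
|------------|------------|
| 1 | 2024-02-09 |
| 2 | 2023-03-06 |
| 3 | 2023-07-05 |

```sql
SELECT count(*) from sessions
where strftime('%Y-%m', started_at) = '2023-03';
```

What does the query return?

1

Rows with year-month 2023-03: 2023-03-06 → 1.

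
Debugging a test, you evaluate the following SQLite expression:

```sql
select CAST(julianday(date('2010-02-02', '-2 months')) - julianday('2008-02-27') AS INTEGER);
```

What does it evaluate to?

Adding -2 months to 2010-02-02 gives 2009-12-02.
2 days remain in February 2008 after the 27th (29 − 27).
Full months from March 2008 through November 2009 contribute their day counts.
Then 2 days into December 2009.
Total: 2 + 31 + 30 + 31 + 30 + 31 + 31 + 30 + 31 + 30 + 31 + 31 + 28 + 31 + 30 + 31 + 30 + 31 + 31 + 30 + 31 + 30 + 2 = 644.

644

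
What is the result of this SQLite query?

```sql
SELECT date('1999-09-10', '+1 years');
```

Adding +1 year to 1999-09-10 gives 2000-09-10.

2000-09-10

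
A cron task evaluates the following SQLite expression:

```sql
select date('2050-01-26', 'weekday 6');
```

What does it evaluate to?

2050-01-29

`weekday 6` advances to the next Saturday; 2050-01-26 is a Wednesday, so it moves forward to 2050-01-29.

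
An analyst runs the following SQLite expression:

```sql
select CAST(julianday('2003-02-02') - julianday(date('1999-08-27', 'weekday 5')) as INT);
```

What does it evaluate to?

`weekday 5` advances to the next Friday; 1999-08-27 is already a Friday, so it stays at 1999-08-27.
4 days remain in August 1999 after the 27th (31 − 27).
Full months from September 1999 through January 2003 contribute their day counts.
Then 2 days into February 2003.
Total: 4 + 30 + 31 + 30 + 31 + 31 + 29 + 31 + 30 + 31 + 30 + 31 + 31 + 30 + 31 + 30 + 31 + 31 + 28 + 31 + 30 + 31 + 30 + 31 + 31 + 30 + 31 + 30 + 31 + 31 + 28 + 31 + 30 + 31 + 30 + 31 + 31 + 30 + 31 + 30 + 31 + 31 + 2 = 1255.

1255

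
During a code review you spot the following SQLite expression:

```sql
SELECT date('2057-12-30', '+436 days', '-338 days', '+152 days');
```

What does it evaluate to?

2058-09-06

Applying '+436 days' to 2057-12-30: counting 436 days forward gives 2059-03-11.
Applying '-338 days' to 2059-03-11: counting 338 days back gives 2058-04-07.
Applying '+152 days' to 2058-04-07: counting 152 days forward gives 2058-09-06.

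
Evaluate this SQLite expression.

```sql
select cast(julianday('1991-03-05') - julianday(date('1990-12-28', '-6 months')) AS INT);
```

250

Adding -6 months to 1990-12-28 gives 1990-06-28.
2 days remain in June 1990 after the 28th (30 − 28).
Full months from July 1990 through February 1991 contribute their day counts.
Then 5 days into March 1991.
Total: 2 + 31 + 31 + 30 + 31 + 30 + 31 + 31 + 28 + 5 = 250.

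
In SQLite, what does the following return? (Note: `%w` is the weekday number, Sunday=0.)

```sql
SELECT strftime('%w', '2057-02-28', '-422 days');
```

First apply '-422 days': 2057-02-28 → 2056-01-03.
2056-01-03 is a Monday; with Sunday=0 that is 1.

1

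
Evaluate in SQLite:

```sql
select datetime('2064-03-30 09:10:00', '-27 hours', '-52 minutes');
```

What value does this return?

-27 hours from 2064-03-30 09:10:00 is 2064-03-29 06:10:00 (crosses midnight).
-52 minutes from 2064-03-29 06:10:00 is 2064-03-29 05:18:00.

2064-03-29 05:18:00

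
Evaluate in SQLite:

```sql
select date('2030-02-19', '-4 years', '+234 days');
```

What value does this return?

2026-10-11

Adding -4 years to 2030-02-19 gives 2026-02-19.
Applying '+234 days' to 2026-02-19: counting 234 days forward gives 2026-10-11.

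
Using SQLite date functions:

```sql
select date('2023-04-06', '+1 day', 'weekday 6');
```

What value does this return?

Advancing 1 more day within April lands on 2023-04-07.
`weekday 6` advances to the next Saturday; 2023-04-07 is a Friday, so it moves forward to 2023-04-08.

2023-04-08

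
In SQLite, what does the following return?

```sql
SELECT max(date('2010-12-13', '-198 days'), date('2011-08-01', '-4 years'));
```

date('2010-12-13', '-198 days') → 2010-05-29.
date('2011-08-01', '-4 years') → 2007-08-01.
Later of the two is 2010-05-29.

2010-05-29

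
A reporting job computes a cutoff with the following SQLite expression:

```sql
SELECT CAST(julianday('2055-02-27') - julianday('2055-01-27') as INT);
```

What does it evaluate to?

4 days remain in January 2055 after the 27th (31 − 27).
Then 27 days into February 2055.
Total: 4 + 27 = 31.

31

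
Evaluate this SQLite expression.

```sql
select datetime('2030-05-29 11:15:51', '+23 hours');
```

2030-05-30 10:15:51

+23 hours from 2030-05-29 11:15:51 is 2030-05-30 10:15:51 (crosses midnight).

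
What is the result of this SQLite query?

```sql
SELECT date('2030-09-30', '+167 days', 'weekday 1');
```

2031-03-17

Applying '+167 days' to 2030-09-30: counting 167 days forward gives 2031-03-16.
`weekday 1` advances to the next Monday; 2031-03-16 is a Sunday, so it moves forward to 2031-03-17.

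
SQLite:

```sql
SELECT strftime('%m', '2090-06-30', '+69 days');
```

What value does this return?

09

First apply '+69 days': 2090-06-30 → 2090-09-07.
`%m` extracts the 2-digit month (01-12): 09.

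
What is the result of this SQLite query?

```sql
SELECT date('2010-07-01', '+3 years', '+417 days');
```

2014-08-22

Adding +3 years to 2010-07-01 gives 2013-07-01.
Applying '+417 days' to 2013-07-01: counting 417 days forward gives 2014-08-22.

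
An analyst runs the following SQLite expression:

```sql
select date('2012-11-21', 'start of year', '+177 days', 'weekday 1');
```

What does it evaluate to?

2012-07-02

`start of year` rewinds 2012-11-21 to 2012-01-01.
Applying '+177 days' to 2012-01-01: counting 177 days forward gives 2012-06-26.
`weekday 1` advances to the next Monday; 2012-06-26 is a Tuesday, so it moves forward to 2012-07-02.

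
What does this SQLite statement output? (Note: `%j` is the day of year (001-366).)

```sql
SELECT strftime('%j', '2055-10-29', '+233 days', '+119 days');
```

289

First apply '+233 days', '+119 days': 2055-10-29 → 2056-10-15.
Day-of-year for 2056-10-15: days since 2056-01-01 inclusive = 289, zero-padded to 289.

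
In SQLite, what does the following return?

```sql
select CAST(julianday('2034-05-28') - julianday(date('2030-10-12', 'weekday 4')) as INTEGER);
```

1319

`weekday 4` advances to the next Thursday; 2030-10-12 is a Saturday, so it moves forward to 2030-10-17.
14 days remain in October 2030 after the 17th (31 − 17).
Full months from November 2030 through April 2034 contribute their day counts.
Then 28 days into May 2034.
Total: 14 + 30 + 31 + 31 + 28 + 31 + 30 + 31 + 30 + 31 + 31 + 30 + 31 + 30 + 31 + 31 + 29 + 31 + 30 + 31 + 30 + 31 + 31 + 30 + 31 + 30 + 31 + 31 + 28 + 31 + 30 + 31 + 30 + 31 + 31 + 30 + 31 + 30 + 31 + 31 + 28 + 31 + 30 + 28 = 1319.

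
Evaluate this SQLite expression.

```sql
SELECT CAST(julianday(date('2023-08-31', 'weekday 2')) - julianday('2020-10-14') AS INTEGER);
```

`weekday 2` advances to the next Tuesday; 2023-08-31 is a Thursday, so it moves forward to 2023-09-05.
17 days remain in October 2020 after the 14th (31 − 14).
Full months from November 2020 through August 2023 contribute their day counts.
Then 5 days into September 2023.
Total: 17 + 30 + 31 + 31 + 28 + 31 + 30 + 31 + 30 + 31 + 31 + 30 + 31 + 30 + 31 + 31 + 28 + 31 + 30 + 31 + 30 + 31 + 31 + 30 + 31 + 30 + 31 + 31 + 28 + 31 + 30 + 31 + 30 + 31 + 31 + 5 = 1056.

1056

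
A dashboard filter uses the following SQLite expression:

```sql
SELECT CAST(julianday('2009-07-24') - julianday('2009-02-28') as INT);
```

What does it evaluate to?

0 days remain in February 2009 after the 28th (28 − 28).
March 2009: 31 days.
April 2009: 30 days.
May 2009: 31 days.
June 2009: 30 days.
Then 24 days into July 2009.
Total: 0 + 31 + 30 + 31 + 30 + 24 = 146.

146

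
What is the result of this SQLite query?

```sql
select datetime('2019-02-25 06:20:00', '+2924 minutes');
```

2019-02-27 07:04:00

2924 minutes = 48h 44m; +2924 minutes from 2019-02-25 06:20:00 is 2019-02-27 07:04:00 (crosses midnight).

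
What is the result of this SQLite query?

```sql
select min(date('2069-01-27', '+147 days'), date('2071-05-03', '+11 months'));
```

date('2069-01-27', '+147 days') → 2069-06-23.
date('2071-05-03', '+11 months') → 2072-04-03.
Earlier of the two is 2069-06-23.

2069-06-23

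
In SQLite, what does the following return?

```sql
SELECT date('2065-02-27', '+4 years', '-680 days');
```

Adding +4 years to 2065-02-27 gives 2069-02-27.
Applying '-680 days' to 2069-02-27: counting 680 days back gives 2067-04-19.

2067-04-19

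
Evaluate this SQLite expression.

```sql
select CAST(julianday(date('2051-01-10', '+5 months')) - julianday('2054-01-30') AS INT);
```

Adding +5 months to 2051-01-10 gives 2051-06-10.
20 days remain in June 2051 after the 10th (30 − 10).
Full months from July 2051 through December 2053 contribute their day counts.
Then 30 days into January 2054.
Total: 20 + 31 + 31 + 30 + 31 + 30 + 31 + 31 + 29 + 31 + 30 + 31 + 30 + 31 + 31 + 30 + 31 + 30 + 31 + 31 + 28 + 31 + 30 + 31 + 30 + 31 + 31 + 30 + 31 + 30 + 31 + 30 = 965.
The subtraction is earlier − later, so the result is −965 → -965.

-965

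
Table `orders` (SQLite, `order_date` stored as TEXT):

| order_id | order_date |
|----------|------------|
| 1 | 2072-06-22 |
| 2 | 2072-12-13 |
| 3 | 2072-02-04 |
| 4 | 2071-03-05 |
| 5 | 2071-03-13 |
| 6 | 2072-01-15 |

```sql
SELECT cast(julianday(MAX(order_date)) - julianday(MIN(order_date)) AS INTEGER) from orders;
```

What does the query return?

649

MIN = 2071-03-05, MAX = 2072-12-13.
26 days remain in March 2071 after the 5th (31 − 5).
Full months from April 2071 through November 2072 contribute their day counts.
Then 13 days into December 2072.
Total: 26 + 30 + 31 + 30 + 31 + 31 + 30 + 31 + 30 + 31 + 31 + 29 + 31 + 30 + 31 + 30 + 31 + 31 + 30 + 31 + 30 + 13 = 649.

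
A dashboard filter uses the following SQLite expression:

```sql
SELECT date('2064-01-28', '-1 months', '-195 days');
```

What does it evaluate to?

Adding -1 month to 2064-01-28 gives 2063-12-28.
Applying '-195 days' to 2063-12-28: counting 195 days back gives 2063-06-16.

2063-06-16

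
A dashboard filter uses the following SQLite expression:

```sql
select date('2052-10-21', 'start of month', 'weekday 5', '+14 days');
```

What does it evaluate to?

`start of month` rewinds 2052-10-21 to 2052-10-01.
`weekday 5` advances to the next Friday; 2052-10-01 is a Tuesday, so it moves forward to 2052-10-04.
Advancing 14 more days within October lands on 2052-10-18.

2052-10-18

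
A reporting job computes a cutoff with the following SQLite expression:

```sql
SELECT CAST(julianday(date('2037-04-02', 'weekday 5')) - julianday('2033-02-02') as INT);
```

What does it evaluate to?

1521

`weekday 5` advances to the next Friday; 2037-04-02 is a Thursday, so it moves forward to 2037-04-03.
26 days remain in February 2033 after the 2nd (28 − 2).
Full months from March 2033 through March 2037 contribute their day counts.
Then 3 days into April 2037.
Total: 26 + 31 + 30 + 31 + 30 + 31 + 31 + 30 + 31 + 30 + 31 + 31 + 28 + 31 + 30 + 31 + 30 + 31 + 31 + 30 + 31 + 30 + 31 + 31 + 28 + 31 + 30 + 31 + 30 + 31 + 31 + 30 + 31 + 30 + 31 + 31 + 29 + 31 + 30 + 31 + 30 + 31 + 31 + 30 + 31 + 30 + 31 + 31 + 28 + 31 + 3 = 1521.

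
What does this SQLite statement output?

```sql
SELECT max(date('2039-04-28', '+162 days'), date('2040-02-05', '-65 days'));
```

2039-12-02

date('2039-04-28', '+162 days') → 2039-10-07.
date('2040-02-05', '-65 days') → 2039-12-02.
Later of the two is 2039-12-02.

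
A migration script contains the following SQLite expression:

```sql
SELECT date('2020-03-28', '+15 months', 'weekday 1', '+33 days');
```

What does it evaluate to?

2021-07-31

Adding +15 months to 2020-03-28 gives 2021-06-28.
`weekday 1` advances to the next Monday; 2021-06-28 is already a Monday, so it stays at 2021-06-28.
June 2021 has 30 days; 2 remain after the 28th, so 3 days reach 2021-07-01.
Advancing 30 more days within July lands on 2021-07-31.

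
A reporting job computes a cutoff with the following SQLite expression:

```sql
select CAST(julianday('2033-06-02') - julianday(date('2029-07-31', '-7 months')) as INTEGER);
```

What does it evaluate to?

1614

Adding -7 months to 2029-07-31 gives 2028-12-31.
0 days remain in December 2028 after the 31st (31 − 31).
Full months from January 2029 through May 2033 contribute their day counts.
Then 2 days into June 2033.
Total: 0 + 31 + 28 + 31 + 30 + 31 + 30 + 31 + 31 + 30 + 31 + 30 + 31 + 31 + 28 + 31 + 30 + 31 + 30 + 31 + 31 + 30 + 31 + 30 + 31 + 31 + 28 + 31 + 30 + 31 + 30 + 31 + 31 + 30 + 31 + 30 + 31 + 31 + 29 + 31 + 30 + 31 + 30 + 31 + 31 + 30 + 31 + 30 + 31 + 31 + 28 + 31 + 30 + 31 + 2 = 1614.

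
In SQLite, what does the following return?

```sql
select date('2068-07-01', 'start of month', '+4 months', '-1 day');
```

2068-10-31

`start of month` rewinds 2068-07-01 to 2068-07-01.
Adding +4 months to 2068-07-01 gives 2068-11-01.
Going back 1 day from 2068-11-01 reaches 2068-10-31 (last day of October, 31 days).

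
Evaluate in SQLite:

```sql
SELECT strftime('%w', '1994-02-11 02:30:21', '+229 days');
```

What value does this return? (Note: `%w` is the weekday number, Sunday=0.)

3

First apply '+229 days': 1994-02-11 02:30:21 → 1994-09-28 02:30:21.
1994-09-28 is a Wednesday; with Sunday=0 that is 3.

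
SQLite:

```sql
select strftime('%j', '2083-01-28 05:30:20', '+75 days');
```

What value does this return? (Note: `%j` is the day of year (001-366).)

103

First apply '+75 days': 2083-01-28 05:30:20 → 2083-04-13 05:30:20.
Day-of-year for 2083-04-13: days since 2083-01-01 inclusive = 103, zero-padded to 103.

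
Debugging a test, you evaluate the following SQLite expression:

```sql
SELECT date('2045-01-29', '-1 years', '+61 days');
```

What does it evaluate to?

2044-03-30

Adding -1 year to 2045-01-29 gives 2044-01-29.
Applying '+61 days' to 2044-01-29: counting 61 days forward gives 2044-03-30.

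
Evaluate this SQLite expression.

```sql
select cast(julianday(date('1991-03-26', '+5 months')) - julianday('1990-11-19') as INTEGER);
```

280

Adding +5 months to 1991-03-26 gives 1991-08-26.
11 days remain in November 1990 after the 19th (30 − 19).
Full months from December 1990 through July 1991 contribute their day counts.
Then 26 days into August 1991.
Total: 11 + 31 + 31 + 28 + 31 + 30 + 31 + 30 + 31 + 26 = 280.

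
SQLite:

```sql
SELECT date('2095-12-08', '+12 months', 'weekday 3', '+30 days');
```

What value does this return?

Adding +12 months to 2095-12-08 gives 2096-12-08.
`weekday 3` advances to the next Wednesday; 2096-12-08 is a Saturday, so it moves forward to 2096-12-12.
December 2096 has 31 days; 19 remain after the 12th, so 20 days reach 2097-01-01.
Advancing 10 more days within January lands on 2097-01-11.

2097-01-11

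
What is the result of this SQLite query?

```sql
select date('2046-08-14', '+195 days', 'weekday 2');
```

2047-02-26

Applying '+195 days' to 2046-08-14: counting 195 days forward gives 2047-02-25.
`weekday 2` advances to the next Tuesday; 2047-02-25 is a Monday, so it moves forward to 2047-02-26.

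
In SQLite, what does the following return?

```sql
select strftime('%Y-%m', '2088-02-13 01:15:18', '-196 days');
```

2087-08

First apply '-196 days': 2088-02-13 01:15:18 → 2087-08-01 01:15:18.
`%Y-%m` extracts the year-month: 2087-08.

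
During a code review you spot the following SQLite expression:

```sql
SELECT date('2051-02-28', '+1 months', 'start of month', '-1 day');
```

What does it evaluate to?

2051-02-28

Adding +1 month to 2051-02-28 gives 2051-03-28.
`start of month` rewinds 2051-03-28 to 2051-03-01.
Going back 1 day from 2051-03-01 reaches 2051-02-28 (last day of February, 28 days).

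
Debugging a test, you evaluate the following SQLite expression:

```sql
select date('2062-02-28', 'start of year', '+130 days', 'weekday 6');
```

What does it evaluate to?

`start of year` rewinds 2062-02-28 to 2062-01-01.
Applying '+130 days' to 2062-01-01: counting 130 days forward gives 2062-05-11.
`weekday 6` advances to the next Saturday; 2062-05-11 is a Thursday, so it moves forward to 2062-05-13.

2062-05-13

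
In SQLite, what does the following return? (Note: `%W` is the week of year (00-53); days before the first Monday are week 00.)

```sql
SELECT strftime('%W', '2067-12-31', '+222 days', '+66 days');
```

41

First apply '+222 days', '+66 days': 2067-12-31 → 2068-10-14.
2068-10-14 is a Sunday. SQLite's %W counts Mondays since the year started; the result is 41.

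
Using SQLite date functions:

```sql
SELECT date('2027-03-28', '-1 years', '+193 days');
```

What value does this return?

2026-10-07

Adding -1 year to 2027-03-28 gives 2026-03-28.
Applying '+193 days' to 2026-03-28: counting 193 days forward gives 2026-10-07.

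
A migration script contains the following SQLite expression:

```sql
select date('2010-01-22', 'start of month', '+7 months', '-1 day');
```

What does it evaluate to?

`start of month` rewinds 2010-01-22 to 2010-01-01.
Adding +7 months to 2010-01-01 gives 2010-08-01.
Going back 1 day from 2010-08-01 reaches 2010-07-31 (last day of July, 31 days).

2010-07-31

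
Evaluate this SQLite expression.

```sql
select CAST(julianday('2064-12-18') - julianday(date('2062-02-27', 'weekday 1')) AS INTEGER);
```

1025

`weekday 1` advances to the next Monday; 2062-02-27 is already a Monday, so it stays at 2062-02-27.
1 day remains in February 2062 after the 27th (28 − 27).
Full months from March 2062 through November 2064 contribute their day counts.
Then 18 days into December 2064.
Total: 1 + 31 + 30 + 31 + 30 + 31 + 31 + 30 + 31 + 30 + 31 + 31 + 28 + 31 + 30 + 31 + 30 + 31 + 31 + 30 + 31 + 30 + 31 + 31 + 29 + 31 + 30 + 31 + 30 + 31 + 31 + 30 + 31 + 30 + 18 = 1025.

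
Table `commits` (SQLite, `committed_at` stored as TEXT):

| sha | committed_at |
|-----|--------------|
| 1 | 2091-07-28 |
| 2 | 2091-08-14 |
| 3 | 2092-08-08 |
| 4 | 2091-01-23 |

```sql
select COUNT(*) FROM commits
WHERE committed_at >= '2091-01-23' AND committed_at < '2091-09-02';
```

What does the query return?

Rows in [2091-01-23, 2091-09-02): 2091-07-28, 2091-08-14, 2091-01-23 → 3 rows.

3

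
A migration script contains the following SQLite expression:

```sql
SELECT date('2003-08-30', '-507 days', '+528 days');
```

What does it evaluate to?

2003-09-20

Applying '-507 days' to 2003-08-30: counting 507 days back gives 2002-04-10.
Applying '+528 days' to 2002-04-10: counting 528 days forward gives 2003-09-20.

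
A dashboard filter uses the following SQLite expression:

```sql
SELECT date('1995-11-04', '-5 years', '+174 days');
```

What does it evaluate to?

1991-04-27

Adding -5 years to 1995-11-04 gives 1990-11-04.
Applying '+174 days' to 1990-11-04: counting 174 days forward gives 1991-04-27.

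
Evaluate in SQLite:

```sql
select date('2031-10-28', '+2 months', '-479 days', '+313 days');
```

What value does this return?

Adding +2 months to 2031-10-28 gives 2031-12-28.
Applying '-479 days' to 2031-12-28: counting 479 days back gives 2030-09-05.
Applying '+313 days' to 2030-09-05: counting 313 days forward gives 2031-07-15.

2031-07-15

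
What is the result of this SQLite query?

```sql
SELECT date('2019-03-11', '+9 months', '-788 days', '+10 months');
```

2018-08-14

Adding +9 months to 2019-03-11 gives 2019-12-11.
Applying '-788 days' to 2019-12-11: counting 788 days back gives 2017-10-14.
Adding +10 months to 2017-10-14 gives 2018-08-14.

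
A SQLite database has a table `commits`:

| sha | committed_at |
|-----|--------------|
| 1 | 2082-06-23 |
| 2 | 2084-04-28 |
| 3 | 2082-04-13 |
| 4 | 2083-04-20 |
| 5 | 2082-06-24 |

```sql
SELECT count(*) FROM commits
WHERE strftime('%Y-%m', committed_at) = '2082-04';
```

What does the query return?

1

Rows with year-month 2082-04: 2082-04-13 → 1.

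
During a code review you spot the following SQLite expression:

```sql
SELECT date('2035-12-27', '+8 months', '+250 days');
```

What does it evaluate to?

2037-05-04

Adding +8 months to 2035-12-27 gives 2036-08-27.
Applying '+250 days' to 2036-08-27: counting 250 days forward gives 2037-05-04.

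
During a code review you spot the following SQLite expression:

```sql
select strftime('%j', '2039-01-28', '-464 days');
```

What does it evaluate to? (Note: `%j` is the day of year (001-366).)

294

First apply '-464 days': 2039-01-28 → 2037-10-21.
Day-of-year for 2037-10-21: days since 2037-01-01 inclusive = 294, zero-padded to 294.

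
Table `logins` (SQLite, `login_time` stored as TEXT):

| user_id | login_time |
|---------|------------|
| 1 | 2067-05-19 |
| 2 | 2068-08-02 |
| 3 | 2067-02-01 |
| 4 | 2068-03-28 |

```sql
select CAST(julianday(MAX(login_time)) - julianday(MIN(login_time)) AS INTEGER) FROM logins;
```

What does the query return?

MIN = 2067-02-01, MAX = 2068-08-02.
27 days remain in February 2067 after the 1st (28 − 1).
Full months from March 2067 through July 2068 contribute their day counts.
Then 2 days into August 2068.
Total: 27 + 31 + 30 + 31 + 30 + 31 + 31 + 30 + 31 + 30 + 31 + 31 + 29 + 31 + 30 + 31 + 30 + 31 + 2 = 548.

548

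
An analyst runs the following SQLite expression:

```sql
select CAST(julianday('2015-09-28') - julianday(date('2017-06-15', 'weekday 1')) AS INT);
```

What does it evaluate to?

-630

`weekday 1` advances to the next Monday; 2017-06-15 is a Thursday, so it moves forward to 2017-06-19.
2 days remain in September 2015 after the 28th (30 − 28).
Full months from October 2015 through May 2017 contribute their day counts.
Then 19 days into June 2017.
Total: 2 + 31 + 30 + 31 + 31 + 29 + 31 + 30 + 31 + 30 + 31 + 31 + 30 + 31 + 30 + 31 + 31 + 28 + 31 + 30 + 31 + 19 = 630.
The subtraction is earlier − later, so the result is −630 → -630.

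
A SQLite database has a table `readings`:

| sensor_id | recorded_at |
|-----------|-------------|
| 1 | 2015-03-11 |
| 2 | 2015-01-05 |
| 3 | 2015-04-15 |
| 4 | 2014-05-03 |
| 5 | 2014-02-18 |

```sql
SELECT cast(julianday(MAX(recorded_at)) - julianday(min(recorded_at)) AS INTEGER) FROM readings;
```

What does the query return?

421

MIN = 2014-02-18, MAX = 2015-04-15.
10 days remain in February 2014 after the 18th (28 − 18).
Full months from March 2014 through March 2015 contribute their day counts.
Then 15 days into April 2015.
Total: 10 + 31 + 30 + 31 + 30 + 31 + 31 + 30 + 31 + 30 + 31 + 31 + 28 + 31 + 15 = 421.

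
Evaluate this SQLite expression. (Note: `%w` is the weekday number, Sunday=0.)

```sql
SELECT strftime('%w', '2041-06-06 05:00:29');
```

2041-06-06 is a Thursday; with Sunday=0 that is 4.

4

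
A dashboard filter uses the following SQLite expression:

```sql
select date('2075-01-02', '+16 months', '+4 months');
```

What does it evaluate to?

Adding +16 months to 2075-01-02 gives 2076-05-02.
Adding +4 months to 2076-05-02 gives 2076-09-02.

2076-09-02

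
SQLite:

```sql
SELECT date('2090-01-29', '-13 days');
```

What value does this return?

2090-01-16

Going back 13 days within January lands on 2090-01-16.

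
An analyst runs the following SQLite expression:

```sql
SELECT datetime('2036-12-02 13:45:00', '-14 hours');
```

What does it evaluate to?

-14 hours from 2036-12-02 13:45:00 is 2036-12-01 23:45:00 (crosses midnight).

2036-12-01 23:45:00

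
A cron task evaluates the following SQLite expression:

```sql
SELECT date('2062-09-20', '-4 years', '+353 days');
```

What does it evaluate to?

2059-09-08

Adding -4 years to 2062-09-20 gives 2058-09-20.
Applying '+353 days' to 2058-09-20: counting 353 days forward gives 2059-09-08.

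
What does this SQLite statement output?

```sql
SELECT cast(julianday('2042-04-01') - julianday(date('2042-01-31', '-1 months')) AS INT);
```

91

Adding -1 month to 2042-01-31 gives 2041-12-31.
0 days remain in December 2041 after the 31st (31 − 31).
January 2042: 31 days.
February 2042: 28 days.
March 2042: 31 days.
Then 1 day into April 2042.
Total: 0 + 31 + 28 + 31 + 1 = 91.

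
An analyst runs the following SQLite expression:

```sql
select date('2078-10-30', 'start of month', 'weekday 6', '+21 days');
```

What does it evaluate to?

2078-10-22

`start of month` rewinds 2078-10-30 to 2078-10-01.
`weekday 6` advances to the next Saturday; 2078-10-01 is already a Saturday, so it stays at 2078-10-01.
Advancing 21 more days within October lands on 2078-10-22.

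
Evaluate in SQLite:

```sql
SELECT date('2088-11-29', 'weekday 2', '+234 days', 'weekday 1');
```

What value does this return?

`weekday 2` advances to the next Tuesday; 2088-11-29 is a Monday, so it moves forward to 2088-11-30.
Applying '+234 days' to 2088-11-30: counting 234 days forward gives 2089-07-22.
`weekday 1` advances to the next Monday; 2089-07-22 is a Friday, so it moves forward to 2089-07-25.

2089-07-25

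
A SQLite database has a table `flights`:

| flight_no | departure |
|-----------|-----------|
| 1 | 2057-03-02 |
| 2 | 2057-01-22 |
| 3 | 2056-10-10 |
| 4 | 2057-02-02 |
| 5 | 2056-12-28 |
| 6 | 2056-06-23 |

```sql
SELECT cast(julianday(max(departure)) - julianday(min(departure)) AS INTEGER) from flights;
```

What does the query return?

MIN = 2056-06-23, MAX = 2057-03-02.
7 days remain in June 2056 after the 23rd (30 − 23).
Full months from July 2056 through February 2057 contribute their day counts.
Then 2 days into March 2057.
Total: 7 + 31 + 31 + 30 + 31 + 30 + 31 + 31 + 28 + 2 = 252.

252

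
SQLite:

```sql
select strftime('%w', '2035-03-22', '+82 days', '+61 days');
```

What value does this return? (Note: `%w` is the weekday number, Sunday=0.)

0

First apply '+82 days', '+61 days': 2035-03-22 → 2035-08-12.
2035-08-12 is a Sunday; with Sunday=0 that is 0.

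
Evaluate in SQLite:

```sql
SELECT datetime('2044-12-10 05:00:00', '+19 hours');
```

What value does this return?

2044-12-11 00:00:00

+19 hours from 2044-12-10 05:00:00 is 2044-12-11 00:00:00 (crosses midnight).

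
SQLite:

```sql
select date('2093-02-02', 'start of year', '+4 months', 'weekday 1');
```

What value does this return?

2093-05-04

`start of year` rewinds 2093-02-02 to 2093-01-01.
Adding +4 months to 2093-01-01 gives 2093-05-01.
`weekday 1` advances to the next Monday; 2093-05-01 is a Friday, so it moves forward to 2093-05-04.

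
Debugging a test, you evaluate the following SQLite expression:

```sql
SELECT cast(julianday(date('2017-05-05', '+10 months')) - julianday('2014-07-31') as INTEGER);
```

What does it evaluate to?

Adding +10 months to 2017-05-05 gives 2018-03-05.
0 days remain in July 2014 after the 31st (31 − 31).
Full months from August 2014 through February 2018 contribute their day counts.
Then 5 days into March 2018.
Total: 0 + 31 + 30 + 31 + 30 + 31 + 31 + 28 + 31 + 30 + 31 + 30 + 31 + 31 + 30 + 31 + 30 + 31 + 31 + 29 + 31 + 30 + 31 + 30 + 31 + 31 + 30 + 31 + 30 + 31 + 31 + 28 + 31 + 30 + 31 + 30 + 31 + 31 + 30 + 31 + 30 + 31 + 31 + 28 + 5 = 1313.

1313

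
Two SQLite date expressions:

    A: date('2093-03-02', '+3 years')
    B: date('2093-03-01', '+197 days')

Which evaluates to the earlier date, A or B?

B

A = 2096-03-02.
B = 2093-09-14.
B is earlier.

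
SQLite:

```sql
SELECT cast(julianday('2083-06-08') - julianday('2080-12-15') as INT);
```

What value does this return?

16 days remain in December 2080 after the 15th (31 − 15).
Full months from January 2081 through May 2083 contribute their day counts.
Then 8 days into June 2083.
Total: 16 + 31 + 28 + 31 + 30 + 31 + 30 + 31 + 31 + 30 + 31 + 30 + 31 + 31 + 28 + 31 + 30 + 31 + 30 + 31 + 31 + 30 + 31 + 30 + 31 + 31 + 28 + 31 + 30 + 31 + 8 = 905.

905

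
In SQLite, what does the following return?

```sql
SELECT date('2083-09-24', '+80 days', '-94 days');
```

Applying '+80 days' to 2083-09-24: counting 80 days forward gives 2083-12-13.
Applying '-94 days' to 2083-12-13: counting 94 days back gives 2083-09-10.

2083-09-10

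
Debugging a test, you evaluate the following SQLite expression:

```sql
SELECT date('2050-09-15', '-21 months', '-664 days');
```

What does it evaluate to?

2047-02-20

Adding -21 months to 2050-09-15 gives 2048-12-15.
Applying '-664 days' to 2048-12-15: counting 664 days back gives 2047-02-20.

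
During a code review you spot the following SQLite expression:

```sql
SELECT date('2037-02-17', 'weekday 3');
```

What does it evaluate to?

2037-02-18

`weekday 3` advances to the next Wednesday; 2037-02-17 is a Tuesday, so it moves forward to 2037-02-18.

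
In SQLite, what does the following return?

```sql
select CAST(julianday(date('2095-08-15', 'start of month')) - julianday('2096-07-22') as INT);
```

-356

`start of month` rewinds 2095-08-15 to 2095-08-01.
30 days remain in August 2095 after the 1st (31 − 1).
Full months from September 2095 through June 2096 contribute their day counts.
Then 22 days into July 2096.
Total: 30 + 30 + 31 + 30 + 31 + 31 + 29 + 31 + 30 + 31 + 30 + 22 = 356.
The subtraction is earlier − later, so the result is −356 → -356.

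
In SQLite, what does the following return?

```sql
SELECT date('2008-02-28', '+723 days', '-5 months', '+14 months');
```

Applying '+723 days' to 2008-02-28: counting 723 days forward gives 2010-02-20.
Adding -5 months to 2010-02-20 gives 2009-09-20.
Adding +14 months to 2009-09-20 gives 2010-11-20.

2010-11-20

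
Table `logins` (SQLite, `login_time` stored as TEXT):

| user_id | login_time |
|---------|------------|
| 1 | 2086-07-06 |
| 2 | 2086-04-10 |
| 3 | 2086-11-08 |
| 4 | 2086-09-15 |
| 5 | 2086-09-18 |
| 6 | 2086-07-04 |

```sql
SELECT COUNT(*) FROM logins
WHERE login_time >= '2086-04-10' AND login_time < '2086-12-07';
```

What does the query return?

6

Rows in [2086-04-10, 2086-12-07): 2086-07-06, 2086-04-10, 2086-11-08, 2086-09-15, 2086-09-18, 2086-07-04 → 6 rows.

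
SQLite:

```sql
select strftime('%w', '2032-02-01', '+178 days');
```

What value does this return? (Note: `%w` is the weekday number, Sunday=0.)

First apply '+178 days': 2032-02-01 → 2032-07-28.
2032-07-28 is a Wednesday; with Sunday=0 that is 3.

3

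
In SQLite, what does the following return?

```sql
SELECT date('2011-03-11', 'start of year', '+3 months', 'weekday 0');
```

2011-04-03

`start of year` rewinds 2011-03-11 to 2011-01-01.
Adding +3 months to 2011-01-01 gives 2011-04-01.
`weekday 0` advances to the next Sunday; 2011-04-01 is a Friday, so it moves forward to 2011-04-03.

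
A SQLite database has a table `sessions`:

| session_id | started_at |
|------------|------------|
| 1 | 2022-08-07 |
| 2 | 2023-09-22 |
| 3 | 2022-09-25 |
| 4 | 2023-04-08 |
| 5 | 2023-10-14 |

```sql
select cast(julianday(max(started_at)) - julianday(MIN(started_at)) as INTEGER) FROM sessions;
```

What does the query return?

433

MIN = 2022-08-07, MAX = 2023-10-14.
24 days remain in August 2022 after the 7th (31 − 7).
Full months from September 2022 through September 2023 contribute their day counts.
Then 14 days into October 2023.
Total: 24 + 30 + 31 + 30 + 31 + 31 + 28 + 31 + 30 + 31 + 30 + 31 + 31 + 30 + 14 = 433.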